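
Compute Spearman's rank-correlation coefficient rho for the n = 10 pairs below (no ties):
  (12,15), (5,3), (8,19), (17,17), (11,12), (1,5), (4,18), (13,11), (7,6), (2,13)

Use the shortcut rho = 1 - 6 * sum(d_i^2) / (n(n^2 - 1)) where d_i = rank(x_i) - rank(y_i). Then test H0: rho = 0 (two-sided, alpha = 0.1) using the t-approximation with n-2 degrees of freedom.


Step 1: Rank x and y separately (midranks; no ties here).
rank(x): 12->8, 5->4, 8->6, 17->10, 11->7, 1->1, 4->3, 13->9, 7->5, 2->2
rank(y): 15->7, 3->1, 19->10, 17->8, 12->5, 5->2, 18->9, 11->4, 6->3, 13->6
Step 2: d_i = R_x(i) - R_y(i); compute d_i^2.
  (8-7)^2=1, (4-1)^2=9, (6-10)^2=16, (10-8)^2=4, (7-5)^2=4, (1-2)^2=1, (3-9)^2=36, (9-4)^2=25, (5-3)^2=4, (2-6)^2=16
sum(d^2) = 116.
Step 3: rho = 1 - 6*116 / (10*(10^2 - 1)) = 1 - 696/990 = 0.296970.
Step 4: Under H0, t = rho * sqrt((n-2)/(1-rho^2)) = 0.8796 ~ t(8).
Step 5: Two-sided p-value from the t-distribution with 8 df = 0.404702.
Step 6: alpha = 0.1. fail to reject H0.

rho = 0.2970, p = 0.404702, fail to reject H0 at alpha = 0.1.


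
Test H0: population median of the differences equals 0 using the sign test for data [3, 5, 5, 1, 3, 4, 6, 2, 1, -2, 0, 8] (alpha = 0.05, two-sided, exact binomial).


Step 1: Discard zero differences. Original n = 12; n_eff = number of nonzero differences = 11.
Nonzero differences (with sign): +3, +5, +5, +1, +3, +4, +6, +2, +1, -2, +8
Step 2: Count signs: positive = 10, negative = 1.
Step 3: Under H0: P(positive) = 0.5, so the number of positives S ~ Bin(11, 0.5).
Step 4: Two-sided exact p-value = sum of Bin(11,0.5) probabilities at or below the observed probability = 0.011719.
Step 5: alpha = 0.05. reject H0.

n_eff = 11, pos = 10, neg = 1, p = 0.011719, reject H0.


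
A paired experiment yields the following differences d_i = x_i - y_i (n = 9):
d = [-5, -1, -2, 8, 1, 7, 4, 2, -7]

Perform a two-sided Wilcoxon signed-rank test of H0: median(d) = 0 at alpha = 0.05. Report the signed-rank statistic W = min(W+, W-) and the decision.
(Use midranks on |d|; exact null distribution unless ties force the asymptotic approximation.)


Step 1: Drop any zero differences (none here) and take |d_i|.
|d| = [5, 1, 2, 8, 1, 7, 4, 2, 7]
Step 2: Midrank |d_i| (ties get averaged ranks).
ranks: |5|->6, |1|->1.5, |2|->3.5, |8|->9, |1|->1.5, |7|->7.5, |4|->5, |2|->3.5, |7|->7.5
Step 3: Attach original signs; sum ranks with positive sign and with negative sign.
W+ = 9 + 1.5 + 7.5 + 5 + 3.5 = 26.5
W- = 6 + 1.5 + 3.5 + 7.5 = 18.5
(Check: W+ + W- = 45 should equal n(n+1)/2 = 45.)
Step 4: Test statistic W = min(W+, W-) = 18.5.
Step 5: Ties in |d|, so use the tie-corrected normal approximation.
        E[W] = n(n+1)/4 = 9*10/4 = 22.5.
        Tie groups: |d|=1 (t=2), |d|=2 (t=2), |d|=7 (t=2); sum(t^3 - t) = 18.
        Var[W] = n(n+1)(2n+1)/24 - sum(t^3-t)/48 = 1710/24 - 18/48 = 70.875.
        z = (W - E[W]) / sqrt(Var[W]) = (18.5 - 22.5) / 8.4187 = -0.4751.
        Two-sided p = 2*Phi(z) = 0.634694.
Step 6: alpha = 0.05. fail to reject H0.

W+ = 26.5, W- = 18.5, W = min = 18.5, p = 0.634694, fail to reject H0.


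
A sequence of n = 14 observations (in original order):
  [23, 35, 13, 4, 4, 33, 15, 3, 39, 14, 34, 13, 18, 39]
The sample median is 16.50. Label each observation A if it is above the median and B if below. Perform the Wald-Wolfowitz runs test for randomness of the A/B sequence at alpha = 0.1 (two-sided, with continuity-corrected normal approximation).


Step 1: Compute median = 16.50; label A = above, B = below.
Labels in order: AABBBABBABABAA  (n_A = 7, n_B = 7)
Step 2: Count runs R = 9.
Step 3: Under H0 (random ordering), E[R] = 2*n_A*n_B/(n_A+n_B) + 1 = 2*7*7/14 + 1 = 8.0000.
        Var[R] = 2*n_A*n_B*(2*n_A*n_B - n_A - n_B) / ((n_A+n_B)^2 * (n_A+n_B-1)) = 8232/2548 = 3.2308.
        SD[R] = 1.7974.
Step 4: Continuity-corrected z = (R - 0.5 - E[R]) / SD[R] = (9 - 0.5 - 8.0000) / 1.7974 = 0.2782.
Step 5: Two-sided p-value via normal approximation = 2*(1 - Phi(|z|)) = 0.780879.
Step 6: alpha = 0.1. fail to reject H0.

R = 9, z = 0.2782, p = 0.780879, fail to reject H0.


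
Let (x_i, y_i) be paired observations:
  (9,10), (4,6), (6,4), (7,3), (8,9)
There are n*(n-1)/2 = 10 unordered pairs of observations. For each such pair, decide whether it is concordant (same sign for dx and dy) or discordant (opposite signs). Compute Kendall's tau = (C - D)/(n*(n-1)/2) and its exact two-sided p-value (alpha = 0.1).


Step 1: Enumerate the 10 unordered pairs (i,j) with i<j and classify each by sign(x_j-x_i) * sign(y_j-y_i).
  (1,2):dx=-5,dy=-4->C; (1,3):dx=-3,dy=-6->C; (1,4):dx=-2,dy=-7->C; (1,5):dx=-1,dy=-1->C
  (2,3):dx=+2,dy=-2->D; (2,4):dx=+3,dy=-3->D; (2,5):dx=+4,dy=+3->C; (3,4):dx=+1,dy=-1->D
  (3,5):dx=+2,dy=+5->C; (4,5):dx=+1,dy=+6->C
Step 2: C = 7, D = 3, total pairs = 10.
Step 3: tau = (C - D)/(n(n-1)/2) = (7 - 3)/10 = 0.400000.
Step 4: Exact two-sided p-value (enumerate n! = 120 permutations of y under H0): p = 0.483333.
Step 5: alpha = 0.1. fail to reject H0.

tau_b = 0.4000 (C=7, D=3), p = 0.483333, fail to reject H0.


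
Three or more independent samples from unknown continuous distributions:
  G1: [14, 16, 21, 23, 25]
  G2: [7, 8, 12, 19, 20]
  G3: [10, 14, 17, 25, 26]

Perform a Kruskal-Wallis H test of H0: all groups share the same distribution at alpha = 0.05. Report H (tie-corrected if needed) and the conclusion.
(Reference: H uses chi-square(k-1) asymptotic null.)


Step 1: Combine all N = 15 observations and assign midranks.
sorted (value, group, rank): (7,G2,1), (8,G2,2), (10,G3,3), (12,G2,4), (14,G1,5.5), (14,G3,5.5), (16,G1,7), (17,G3,8), (19,G2,9), (20,G2,10), (21,G1,11), (23,G1,12), (25,G1,13.5), (25,G3,13.5), (26,G3,15)
Step 2: Sum ranks within each group.
R_1 = 49 (n_1 = 5)
R_2 = 26 (n_2 = 5)
R_3 = 45 (n_3 = 5)
Step 3: H = 12/(N(N+1)) * sum(R_i^2/n_i) - 3(N+1)
     = 12/(15*16) * (49^2/5 + 26^2/5 + 45^2/5) - 3*16
     = 0.050000 * 1020.4 - 48
     = 3.020000.
Step 4: Ties present; correction factor C = 1 - 12/(15^3 - 15) = 0.996429. Corrected H = 3.020000 / 0.996429 = 3.030824.
Step 5: Under H0, H ~ chi^2(2); p-value = 0.219718.
Step 6: alpha = 0.05. fail to reject H0.

H = 3.0308, df = 2, p = 0.219718, fail to reject H0.


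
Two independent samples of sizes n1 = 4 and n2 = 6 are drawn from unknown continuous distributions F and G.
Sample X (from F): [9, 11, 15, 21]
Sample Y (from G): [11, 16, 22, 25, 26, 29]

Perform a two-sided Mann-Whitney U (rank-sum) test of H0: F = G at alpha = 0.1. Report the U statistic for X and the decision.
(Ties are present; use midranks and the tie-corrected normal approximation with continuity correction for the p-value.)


Step 1: Combine and sort all 10 observations; assign midranks.
sorted (value, group): (9,X), (11,X), (11,Y), (15,X), (16,Y), (21,X), (22,Y), (25,Y), (26,Y), (29,Y)
ranks: 9->1, 11->2.5, 11->2.5, 15->4, 16->5, 21->6, 22->7, 25->8, 26->9, 29->10
Step 2: Rank sum for X: R1 = 1 + 2.5 + 4 + 6 = 13.5.
Step 3: U_X = R1 - n1(n1+1)/2 = 13.5 - 4*5/2 = 13.5 - 10 = 3.5.
       U_Y = n1*n2 - U_X = 24 - 3.5 = 20.5.
Step 4: Ties are present, so use the tie-corrected normal approximation (with continuity correction) for the p-value.
Step 5: p-value = 0.087118; compare to alpha = 0.1. reject H0.

U_X = 3.5, p = 0.087118, reject H0 at alpha = 0.1.


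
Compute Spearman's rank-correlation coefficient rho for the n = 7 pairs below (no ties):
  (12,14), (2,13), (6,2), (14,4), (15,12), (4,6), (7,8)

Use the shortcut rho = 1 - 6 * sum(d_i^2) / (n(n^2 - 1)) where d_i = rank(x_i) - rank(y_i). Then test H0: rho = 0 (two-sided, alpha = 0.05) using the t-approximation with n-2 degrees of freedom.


Step 1: Rank x and y separately (midranks; no ties here).
rank(x): 12->5, 2->1, 6->3, 14->6, 15->7, 4->2, 7->4
rank(y): 14->7, 13->6, 2->1, 4->2, 12->5, 6->3, 8->4
Step 2: d_i = R_x(i) - R_y(i); compute d_i^2.
  (5-7)^2=4, (1-6)^2=25, (3-1)^2=4, (6-2)^2=16, (7-5)^2=4, (2-3)^2=1, (4-4)^2=0
sum(d^2) = 54.
Step 3: rho = 1 - 6*54 / (7*(7^2 - 1)) = 1 - 324/336 = 0.035714.
Step 4: Under H0, t = rho * sqrt((n-2)/(1-rho^2)) = 0.0799 ~ t(5).
Step 5: Two-sided p-value from the t-distribution with 5 df = 0.939408.
Step 6: alpha = 0.05. fail to reject H0.

rho = 0.0357, p = 0.939408, fail to reject H0 at alpha = 0.05.


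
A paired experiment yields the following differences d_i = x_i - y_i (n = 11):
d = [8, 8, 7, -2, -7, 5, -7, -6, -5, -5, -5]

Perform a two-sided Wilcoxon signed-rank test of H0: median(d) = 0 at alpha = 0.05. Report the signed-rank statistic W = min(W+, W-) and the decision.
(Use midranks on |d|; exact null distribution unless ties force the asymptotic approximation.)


Step 1: Drop any zero differences (none here) and take |d_i|.
|d| = [8, 8, 7, 2, 7, 5, 7, 6, 5, 5, 5]
Step 2: Midrank |d_i| (ties get averaged ranks).
ranks: |8|->10.5, |8|->10.5, |7|->8, |2|->1, |7|->8, |5|->3.5, |7|->8, |6|->6, |5|->3.5, |5|->3.5, |5|->3.5
Step 3: Attach original signs; sum ranks with positive sign and with negative sign.
W+ = 10.5 + 10.5 + 8 + 3.5 = 32.5
W- = 1 + 8 + 8 + 6 + 3.5 + 3.5 + 3.5 = 33.5
(Check: W+ + W- = 66 should equal n(n+1)/2 = 66.)
Step 4: Test statistic W = min(W+, W-) = 32.5.
Step 5: Ties in |d|, so use the tie-corrected normal approximation.
        E[W] = n(n+1)/4 = 11*12/4 = 33.
        Tie groups: |d|=5 (t=4), |d|=7 (t=3), |d|=8 (t=2); sum(t^3 - t) = 90.
        Var[W] = n(n+1)(2n+1)/24 - sum(t^3-t)/48 = 3036/24 - 90/48 = 124.625.
        z = (W - E[W]) / sqrt(Var[W]) = (32.5 - 33) / 11.1636 = -0.0448.
        Two-sided p = 2*Phi(z) = 0.964276.
Step 6: alpha = 0.05. fail to reject H0.

W+ = 32.5, W- = 33.5, W = min = 32.5, p = 0.964276, fail to reject H0.


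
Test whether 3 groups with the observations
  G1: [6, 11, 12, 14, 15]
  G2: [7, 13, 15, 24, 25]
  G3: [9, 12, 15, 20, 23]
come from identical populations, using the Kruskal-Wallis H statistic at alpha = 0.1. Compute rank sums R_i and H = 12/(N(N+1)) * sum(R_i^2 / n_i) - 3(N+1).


Step 1: Combine all N = 15 observations and assign midranks.
sorted (value, group, rank): (6,G1,1), (7,G2,2), (9,G3,3), (11,G1,4), (12,G1,5.5), (12,G3,5.5), (13,G2,7), (14,G1,8), (15,G1,10), (15,G2,10), (15,G3,10), (20,G3,12), (23,G3,13), (24,G2,14), (25,G2,15)
Step 2: Sum ranks within each group.
R_1 = 28.5 (n_1 = 5)
R_2 = 48 (n_2 = 5)
R_3 = 43.5 (n_3 = 5)
Step 3: H = 12/(N(N+1)) * sum(R_i^2/n_i) - 3(N+1)
     = 12/(15*16) * (28.5^2/5 + 48^2/5 + 43.5^2/5) - 3*16
     = 0.050000 * 1001.7 - 48
     = 2.085000.
Step 4: Ties present; correction factor C = 1 - 30/(15^3 - 15) = 0.991071. Corrected H = 2.085000 / 0.991071 = 2.103784.
Step 5: Under H0, H ~ chi^2(2); p-value = 0.349276.
Step 6: alpha = 0.1. fail to reject H0.

H = 2.1038, df = 2, p = 0.349276, fail to reject H0.


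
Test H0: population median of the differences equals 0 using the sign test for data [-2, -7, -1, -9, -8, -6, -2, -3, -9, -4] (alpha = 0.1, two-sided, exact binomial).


Step 1: Discard zero differences. Original n = 10; n_eff = number of nonzero differences = 10.
Nonzero differences (with sign): -2, -7, -1, -9, -8, -6, -2, -3, -9, -4
Step 2: Count signs: positive = 0, negative = 10.
Step 3: Under H0: P(positive) = 0.5, so the number of positives S ~ Bin(10, 0.5).
Step 4: Two-sided exact p-value = sum of Bin(10,0.5) probabilities at or below the observed probability = 0.001953.
Step 5: alpha = 0.1. reject H0.

n_eff = 10, pos = 0, neg = 10, p = 0.001953, reject H0.


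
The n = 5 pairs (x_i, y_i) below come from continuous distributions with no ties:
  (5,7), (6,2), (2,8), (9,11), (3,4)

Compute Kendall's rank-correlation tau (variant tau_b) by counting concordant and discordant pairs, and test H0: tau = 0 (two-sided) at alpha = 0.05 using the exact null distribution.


Step 1: Enumerate the 10 unordered pairs (i,j) with i<j and classify each by sign(x_j-x_i) * sign(y_j-y_i).
  (1,2):dx=+1,dy=-5->D; (1,3):dx=-3,dy=+1->D; (1,4):dx=+4,dy=+4->C; (1,5):dx=-2,dy=-3->C
  (2,3):dx=-4,dy=+6->D; (2,4):dx=+3,dy=+9->C; (2,5):dx=-3,dy=+2->D; (3,4):dx=+7,dy=+3->C
  (3,5):dx=+1,dy=-4->D; (4,5):dx=-6,dy=-7->C
Step 2: C = 5, D = 5, total pairs = 10.
Step 3: tau = (C - D)/(n(n-1)/2) = (5 - 5)/10 = 0.000000.
Step 4: Exact two-sided p-value (enumerate n! = 120 permutations of y under H0): p = 1.000000.
Step 5: alpha = 0.05. fail to reject H0.

tau_b = 0.0000 (C=5, D=5), p = 1.000000, fail to reject H0.


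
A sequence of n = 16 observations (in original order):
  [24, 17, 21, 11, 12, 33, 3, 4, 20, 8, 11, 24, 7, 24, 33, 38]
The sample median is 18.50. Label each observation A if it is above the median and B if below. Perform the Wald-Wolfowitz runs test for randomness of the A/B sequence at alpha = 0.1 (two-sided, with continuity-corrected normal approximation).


Step 1: Compute median = 18.50; label A = above, B = below.
Labels in order: ABABBABBABBABAAA  (n_A = 8, n_B = 8)
Step 2: Count runs R = 11.
Step 3: Under H0 (random ordering), E[R] = 2*n_A*n_B/(n_A+n_B) + 1 = 2*8*8/16 + 1 = 9.0000.
        Var[R] = 2*n_A*n_B*(2*n_A*n_B - n_A - n_B) / ((n_A+n_B)^2 * (n_A+n_B-1)) = 14336/3840 = 3.7333.
        SD[R] = 1.9322.
Step 4: Continuity-corrected z = (R - 0.5 - E[R]) / SD[R] = (11 - 0.5 - 9.0000) / 1.9322 = 0.7763.
Step 5: Two-sided p-value via normal approximation = 2*(1 - Phi(|z|)) = 0.437558.
Step 6: alpha = 0.1. fail to reject H0.

R = 11, z = 0.7763, p = 0.437558, fail to reject H0.


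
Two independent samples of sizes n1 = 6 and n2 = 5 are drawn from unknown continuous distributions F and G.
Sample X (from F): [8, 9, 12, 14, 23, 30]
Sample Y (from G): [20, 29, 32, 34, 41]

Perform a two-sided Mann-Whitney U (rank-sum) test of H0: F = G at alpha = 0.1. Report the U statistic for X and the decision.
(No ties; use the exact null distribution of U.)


Step 1: Combine and sort all 11 observations; assign midranks.
sorted (value, group): (8,X), (9,X), (12,X), (14,X), (20,Y), (23,X), (29,Y), (30,X), (32,Y), (34,Y), (41,Y)
ranks: 8->1, 9->2, 12->3, 14->4, 20->5, 23->6, 29->7, 30->8, 32->9, 34->10, 41->11
Step 2: Rank sum for X: R1 = 1 + 2 + 3 + 4 + 6 + 8 = 24.
Step 3: U_X = R1 - n1(n1+1)/2 = 24 - 6*7/2 = 24 - 21 = 3.
       U_Y = n1*n2 - U_X = 30 - 3 = 27.
Step 4: No ties, so the exact null distribution of U (based on enumerating the C(11,6) = 462 equally likely rank assignments) gives the two-sided p-value.
Step 5: p-value = 0.030303; compare to alpha = 0.1. reject H0.

U_X = 3, p = 0.030303, reject H0 at alpha = 0.1.


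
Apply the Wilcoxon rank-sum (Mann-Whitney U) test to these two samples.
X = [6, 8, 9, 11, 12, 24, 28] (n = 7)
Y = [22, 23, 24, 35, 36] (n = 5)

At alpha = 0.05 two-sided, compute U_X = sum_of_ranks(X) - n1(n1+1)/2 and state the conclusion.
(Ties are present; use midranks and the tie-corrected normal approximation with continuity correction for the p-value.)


Step 1: Combine and sort all 12 observations; assign midranks.
sorted (value, group): (6,X), (8,X), (9,X), (11,X), (12,X), (22,Y), (23,Y), (24,X), (24,Y), (28,X), (35,Y), (36,Y)
ranks: 6->1, 8->2, 9->3, 11->4, 12->5, 22->6, 23->7, 24->8.5, 24->8.5, 28->10, 35->11, 36->12
Step 2: Rank sum for X: R1 = 1 + 2 + 3 + 4 + 5 + 8.5 + 10 = 33.5.
Step 3: U_X = R1 - n1(n1+1)/2 = 33.5 - 7*8/2 = 33.5 - 28 = 5.5.
       U_Y = n1*n2 - U_X = 35 - 5.5 = 29.5.
Step 4: Ties are present, so use the tie-corrected normal approximation (with continuity correction) for the p-value.
Step 5: p-value = 0.061363; compare to alpha = 0.05. fail to reject H0.

U_X = 5.5, p = 0.061363, fail to reject H0 at alpha = 0.05.


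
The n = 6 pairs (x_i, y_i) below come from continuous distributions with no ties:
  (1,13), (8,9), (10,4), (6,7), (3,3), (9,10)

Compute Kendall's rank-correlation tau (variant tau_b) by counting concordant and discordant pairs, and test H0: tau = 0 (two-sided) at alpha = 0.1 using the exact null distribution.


Step 1: Enumerate the 15 unordered pairs (i,j) with i<j and classify each by sign(x_j-x_i) * sign(y_j-y_i).
  (1,2):dx=+7,dy=-4->D; (1,3):dx=+9,dy=-9->D; (1,4):dx=+5,dy=-6->D; (1,5):dx=+2,dy=-10->D
  (1,6):dx=+8,dy=-3->D; (2,3):dx=+2,dy=-5->D; (2,4):dx=-2,dy=-2->C; (2,5):dx=-5,dy=-6->C
  (2,6):dx=+1,dy=+1->C; (3,4):dx=-4,dy=+3->D; (3,5):dx=-7,dy=-1->C; (3,6):dx=-1,dy=+6->D
  (4,5):dx=-3,dy=-4->C; (4,6):dx=+3,dy=+3->C; (5,6):dx=+6,dy=+7->C
Step 2: C = 7, D = 8, total pairs = 15.
Step 3: tau = (C - D)/(n(n-1)/2) = (7 - 8)/15 = -0.066667.
Step 4: Exact two-sided p-value (enumerate n! = 720 permutations of y under H0): p = 1.000000.
Step 5: alpha = 0.1. fail to reject H0.

tau_b = -0.0667 (C=7, D=8), p = 1.000000, fail to reject H0.


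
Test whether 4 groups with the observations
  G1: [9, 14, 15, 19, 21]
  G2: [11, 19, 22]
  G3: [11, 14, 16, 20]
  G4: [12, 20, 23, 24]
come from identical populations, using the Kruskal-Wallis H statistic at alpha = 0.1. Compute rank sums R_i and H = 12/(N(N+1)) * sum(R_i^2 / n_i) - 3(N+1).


Step 1: Combine all N = 16 observations and assign midranks.
sorted (value, group, rank): (9,G1,1), (11,G2,2.5), (11,G3,2.5), (12,G4,4), (14,G1,5.5), (14,G3,5.5), (15,G1,7), (16,G3,8), (19,G1,9.5), (19,G2,9.5), (20,G3,11.5), (20,G4,11.5), (21,G1,13), (22,G2,14), (23,G4,15), (24,G4,16)
Step 2: Sum ranks within each group.
R_1 = 36 (n_1 = 5)
R_2 = 26 (n_2 = 3)
R_3 = 27.5 (n_3 = 4)
R_4 = 46.5 (n_4 = 4)
Step 3: H = 12/(N(N+1)) * sum(R_i^2/n_i) - 3(N+1)
     = 12/(16*17) * (36^2/5 + 26^2/3 + 27.5^2/4 + 46.5^2/4) - 3*17
     = 0.044118 * 1214.16 - 51
     = 2.565809.
Step 4: Ties present; correction factor C = 1 - 24/(16^3 - 16) = 0.994118. Corrected H = 2.565809 / 0.994118 = 2.580991.
Step 5: Under H0, H ~ chi^2(3); p-value = 0.460832.
Step 6: alpha = 0.1. fail to reject H0.

H = 2.5810, df = 3, p = 0.460832, fail to reject H0.


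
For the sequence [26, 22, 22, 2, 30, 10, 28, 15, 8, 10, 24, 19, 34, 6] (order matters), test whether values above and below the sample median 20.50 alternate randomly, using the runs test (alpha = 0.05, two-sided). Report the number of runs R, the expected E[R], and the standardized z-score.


Step 1: Compute median = 20.50; label A = above, B = below.
Labels in order: AAABABABBBABAB  (n_A = 7, n_B = 7)
Step 2: Count runs R = 10.
Step 3: Under H0 (random ordering), E[R] = 2*n_A*n_B/(n_A+n_B) + 1 = 2*7*7/14 + 1 = 8.0000.
        Var[R] = 2*n_A*n_B*(2*n_A*n_B - n_A - n_B) / ((n_A+n_B)^2 * (n_A+n_B-1)) = 8232/2548 = 3.2308.
        SD[R] = 1.7974.
Step 4: Continuity-corrected z = (R - 0.5 - E[R]) / SD[R] = (10 - 0.5 - 8.0000) / 1.7974 = 0.8345.
Step 5: Two-sided p-value via normal approximation = 2*(1 - Phi(|z|)) = 0.403986.
Step 6: alpha = 0.05. fail to reject H0.

R = 10, z = 0.8345, p = 0.403986, fail to reject H0.


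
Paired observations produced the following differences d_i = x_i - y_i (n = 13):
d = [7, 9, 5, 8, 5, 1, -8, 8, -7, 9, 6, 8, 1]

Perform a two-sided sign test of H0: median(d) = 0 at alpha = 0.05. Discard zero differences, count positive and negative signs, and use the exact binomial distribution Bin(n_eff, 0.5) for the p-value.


Step 1: Discard zero differences. Original n = 13; n_eff = number of nonzero differences = 13.
Nonzero differences (with sign): +7, +9, +5, +8, +5, +1, -8, +8, -7, +9, +6, +8, +1
Step 2: Count signs: positive = 11, negative = 2.
Step 3: Under H0: P(positive) = 0.5, so the number of positives S ~ Bin(13, 0.5).
Step 4: Two-sided exact p-value = sum of Bin(13,0.5) probabilities at or below the observed probability = 0.022461.
Step 5: alpha = 0.05. reject H0.

n_eff = 13, pos = 11, neg = 2, p = 0.022461, reject H0.


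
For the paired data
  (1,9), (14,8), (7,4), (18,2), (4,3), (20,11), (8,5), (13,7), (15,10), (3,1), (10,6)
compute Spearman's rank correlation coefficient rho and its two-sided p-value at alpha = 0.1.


Step 1: Rank x and y separately (midranks; no ties here).
rank(x): 1->1, 14->8, 7->4, 18->10, 4->3, 20->11, 8->5, 13->7, 15->9, 3->2, 10->6
rank(y): 9->9, 8->8, 4->4, 2->2, 3->3, 11->11, 5->5, 7->7, 10->10, 1->1, 6->6
Step 2: d_i = R_x(i) - R_y(i); compute d_i^2.
  (1-9)^2=64, (8-8)^2=0, (4-4)^2=0, (10-2)^2=64, (3-3)^2=0, (11-11)^2=0, (5-5)^2=0, (7-7)^2=0, (9-10)^2=1, (2-1)^2=1, (6-6)^2=0
sum(d^2) = 130.
Step 3: rho = 1 - 6*130 / (11*(11^2 - 1)) = 1 - 780/1320 = 0.409091.
Step 4: Under H0, t = rho * sqrt((n-2)/(1-rho^2)) = 1.3450 ~ t(9).
Step 5: Two-sided p-value from the t-distribution with 9 df = 0.211545.
Step 6: alpha = 0.1. fail to reject H0.

rho = 0.4091, p = 0.211545, fail to reject H0 at alpha = 0.1.


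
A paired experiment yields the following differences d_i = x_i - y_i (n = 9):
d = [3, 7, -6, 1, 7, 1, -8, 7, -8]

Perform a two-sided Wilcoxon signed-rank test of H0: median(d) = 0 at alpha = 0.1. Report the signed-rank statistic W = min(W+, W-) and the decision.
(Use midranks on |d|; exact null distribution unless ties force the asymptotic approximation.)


Step 1: Drop any zero differences (none here) and take |d_i|.
|d| = [3, 7, 6, 1, 7, 1, 8, 7, 8]
Step 2: Midrank |d_i| (ties get averaged ranks).
ranks: |3|->3, |7|->6, |6|->4, |1|->1.5, |7|->6, |1|->1.5, |8|->8.5, |7|->6, |8|->8.5
Step 3: Attach original signs; sum ranks with positive sign and with negative sign.
W+ = 3 + 6 + 1.5 + 6 + 1.5 + 6 = 24
W- = 4 + 8.5 + 8.5 = 21
(Check: W+ + W- = 45 should equal n(n+1)/2 = 45.)
Step 4: Test statistic W = min(W+, W-) = 21.
Step 5: Ties in |d|, so use the tie-corrected normal approximation.
        E[W] = n(n+1)/4 = 9*10/4 = 22.5.
        Tie groups: |d|=1 (t=2), |d|=7 (t=3), |d|=8 (t=2); sum(t^3 - t) = 36.
        Var[W] = n(n+1)(2n+1)/24 - sum(t^3-t)/48 = 1710/24 - 36/48 = 70.5.
        z = (W - E[W]) / sqrt(Var[W]) = (21 - 22.5) / 8.3964 = -0.1786.
        Two-sided p = 2*Phi(z) = 0.858215.
Step 6: alpha = 0.1. fail to reject H0.

W+ = 24, W- = 21, W = min = 21, p = 0.858215, fail to reject H0.


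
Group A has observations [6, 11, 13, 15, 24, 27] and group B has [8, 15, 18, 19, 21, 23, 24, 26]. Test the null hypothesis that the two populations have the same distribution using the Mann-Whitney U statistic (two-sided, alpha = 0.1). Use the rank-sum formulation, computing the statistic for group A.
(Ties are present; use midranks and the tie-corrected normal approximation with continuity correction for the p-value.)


Step 1: Combine and sort all 14 observations; assign midranks.
sorted (value, group): (6,X), (8,Y), (11,X), (13,X), (15,X), (15,Y), (18,Y), (19,Y), (21,Y), (23,Y), (24,X), (24,Y), (26,Y), (27,X)
ranks: 6->1, 8->2, 11->3, 13->4, 15->5.5, 15->5.5, 18->7, 19->8, 21->9, 23->10, 24->11.5, 24->11.5, 26->13, 27->14
Step 2: Rank sum for X: R1 = 1 + 3 + 4 + 5.5 + 11.5 + 14 = 39.
Step 3: U_X = R1 - n1(n1+1)/2 = 39 - 6*7/2 = 39 - 21 = 18.
       U_Y = n1*n2 - U_X = 48 - 18 = 30.
Step 4: Ties are present, so use the tie-corrected normal approximation (with continuity correction) for the p-value.
Step 5: p-value = 0.476705; compare to alpha = 0.1. fail to reject H0.

U_X = 18, p = 0.476705, fail to reject H0 at alpha = 0.1.


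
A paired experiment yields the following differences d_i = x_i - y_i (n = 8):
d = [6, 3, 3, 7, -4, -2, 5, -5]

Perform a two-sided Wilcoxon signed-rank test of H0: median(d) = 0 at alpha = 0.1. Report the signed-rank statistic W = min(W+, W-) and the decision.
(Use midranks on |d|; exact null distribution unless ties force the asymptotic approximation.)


Step 1: Drop any zero differences (none here) and take |d_i|.
|d| = [6, 3, 3, 7, 4, 2, 5, 5]
Step 2: Midrank |d_i| (ties get averaged ranks).
ranks: |6|->7, |3|->2.5, |3|->2.5, |7|->8, |4|->4, |2|->1, |5|->5.5, |5|->5.5
Step 3: Attach original signs; sum ranks with positive sign and with negative sign.
W+ = 7 + 2.5 + 2.5 + 8 + 5.5 = 25.5
W- = 4 + 1 + 5.5 = 10.5
(Check: W+ + W- = 36 should equal n(n+1)/2 = 36.)
Step 4: Test statistic W = min(W+, W-) = 10.5.
Step 5: Ties in |d|, so use the tie-corrected normal approximation.
        E[W] = n(n+1)/4 = 8*9/4 = 18.
        Tie groups: |d|=3 (t=2), |d|=5 (t=2); sum(t^3 - t) = 12.
        Var[W] = n(n+1)(2n+1)/24 - sum(t^3-t)/48 = 1224/24 - 12/48 = 50.75.
        z = (W - E[W]) / sqrt(Var[W]) = (10.5 - 18) / 7.1239 = -1.0528.
        Two-sided p = 2*Phi(z) = 0.292436.
Step 6: alpha = 0.1. fail to reject H0.

W+ = 25.5, W- = 10.5, W = min = 10.5, p = 0.292436, fail to reject H0.


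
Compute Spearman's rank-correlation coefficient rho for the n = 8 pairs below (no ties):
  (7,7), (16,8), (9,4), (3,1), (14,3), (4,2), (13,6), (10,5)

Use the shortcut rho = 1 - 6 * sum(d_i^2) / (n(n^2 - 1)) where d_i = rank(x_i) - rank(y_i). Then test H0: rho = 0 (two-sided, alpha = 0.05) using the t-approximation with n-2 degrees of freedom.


Step 1: Rank x and y separately (midranks; no ties here).
rank(x): 7->3, 16->8, 9->4, 3->1, 14->7, 4->2, 13->6, 10->5
rank(y): 7->7, 8->8, 4->4, 1->1, 3->3, 2->2, 6->6, 5->5
Step 2: d_i = R_x(i) - R_y(i); compute d_i^2.
  (3-7)^2=16, (8-8)^2=0, (4-4)^2=0, (1-1)^2=0, (7-3)^2=16, (2-2)^2=0, (6-6)^2=0, (5-5)^2=0
sum(d^2) = 32.
Step 3: rho = 1 - 6*32 / (8*(8^2 - 1)) = 1 - 192/504 = 0.619048.
Step 4: Under H0, t = rho * sqrt((n-2)/(1-rho^2)) = 1.9308 ~ t(6).
Step 5: Two-sided p-value from the t-distribution with 6 df = 0.101733.
Step 6: alpha = 0.05. fail to reject H0.

rho = 0.6190, p = 0.101733, fail to reject H0 at alpha = 0.05.


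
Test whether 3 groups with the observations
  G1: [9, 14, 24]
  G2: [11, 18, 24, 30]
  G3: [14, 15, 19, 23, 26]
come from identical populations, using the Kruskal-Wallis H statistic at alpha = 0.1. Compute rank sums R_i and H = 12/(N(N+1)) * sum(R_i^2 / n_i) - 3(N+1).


Step 1: Combine all N = 12 observations and assign midranks.
sorted (value, group, rank): (9,G1,1), (11,G2,2), (14,G1,3.5), (14,G3,3.5), (15,G3,5), (18,G2,6), (19,G3,7), (23,G3,8), (24,G1,9.5), (24,G2,9.5), (26,G3,11), (30,G2,12)
Step 2: Sum ranks within each group.
R_1 = 14 (n_1 = 3)
R_2 = 29.5 (n_2 = 4)
R_3 = 34.5 (n_3 = 5)
Step 3: H = 12/(N(N+1)) * sum(R_i^2/n_i) - 3(N+1)
     = 12/(12*13) * (14^2/3 + 29.5^2/4 + 34.5^2/5) - 3*13
     = 0.076923 * 520.946 - 39
     = 1.072756.
Step 4: Ties present; correction factor C = 1 - 12/(12^3 - 12) = 0.993007. Corrected H = 1.072756 / 0.993007 = 1.080311.
Step 5: Under H0, H ~ chi^2(2); p-value = 0.582658.
Step 6: alpha = 0.1. fail to reject H0.

H = 1.0803, df = 2, p = 0.582658, fail to reject H0.


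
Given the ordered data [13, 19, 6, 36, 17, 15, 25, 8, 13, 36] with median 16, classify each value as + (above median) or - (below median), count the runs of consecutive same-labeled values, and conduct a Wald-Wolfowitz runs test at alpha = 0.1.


Step 1: Compute median = 16; label A = above, B = below.
Labels in order: BABAABABBA  (n_A = 5, n_B = 5)
Step 2: Count runs R = 8.
Step 3: Under H0 (random ordering), E[R] = 2*n_A*n_B/(n_A+n_B) + 1 = 2*5*5/10 + 1 = 6.0000.
        Var[R] = 2*n_A*n_B*(2*n_A*n_B - n_A - n_B) / ((n_A+n_B)^2 * (n_A+n_B-1)) = 2000/900 = 2.2222.
        SD[R] = 1.4907.
Step 4: Continuity-corrected z = (R - 0.5 - E[R]) / SD[R] = (8 - 0.5 - 6.0000) / 1.4907 = 1.0062.
Step 5: Two-sided p-value via normal approximation = 2*(1 - Phi(|z|)) = 0.314305.
Step 6: alpha = 0.1. fail to reject H0.

R = 8, z = 1.0062, p = 0.314305, fail to reject H0.


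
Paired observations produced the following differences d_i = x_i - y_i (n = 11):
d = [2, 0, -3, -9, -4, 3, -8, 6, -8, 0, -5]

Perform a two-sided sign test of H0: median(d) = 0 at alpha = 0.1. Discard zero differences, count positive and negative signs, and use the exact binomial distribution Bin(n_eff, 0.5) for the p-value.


Step 1: Discard zero differences. Original n = 11; n_eff = number of nonzero differences = 9.
Nonzero differences (with sign): +2, -3, -9, -4, +3, -8, +6, -8, -5
Step 2: Count signs: positive = 3, negative = 6.
Step 3: Under H0: P(positive) = 0.5, so the number of positives S ~ Bin(9, 0.5).
Step 4: Two-sided exact p-value = sum of Bin(9,0.5) probabilities at or below the observed probability = 0.507812.
Step 5: alpha = 0.1. fail to reject H0.

n_eff = 9, pos = 3, neg = 6, p = 0.507812, fail to reject H0.


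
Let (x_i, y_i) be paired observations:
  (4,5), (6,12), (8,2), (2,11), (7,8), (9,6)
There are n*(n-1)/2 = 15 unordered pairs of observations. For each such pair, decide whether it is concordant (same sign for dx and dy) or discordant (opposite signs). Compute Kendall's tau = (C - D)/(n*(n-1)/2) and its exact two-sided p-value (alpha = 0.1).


Step 1: Enumerate the 15 unordered pairs (i,j) with i<j and classify each by sign(x_j-x_i) * sign(y_j-y_i).
  (1,2):dx=+2,dy=+7->C; (1,3):dx=+4,dy=-3->D; (1,4):dx=-2,dy=+6->D; (1,5):dx=+3,dy=+3->C
  (1,6):dx=+5,dy=+1->C; (2,3):dx=+2,dy=-10->D; (2,4):dx=-4,dy=-1->C; (2,5):dx=+1,dy=-4->D
  (2,6):dx=+3,dy=-6->D; (3,4):dx=-6,dy=+9->D; (3,5):dx=-1,dy=+6->D; (3,6):dx=+1,dy=+4->C
  (4,5):dx=+5,dy=-3->D; (4,6):dx=+7,dy=-5->D; (5,6):dx=+2,dy=-2->D
Step 2: C = 5, D = 10, total pairs = 15.
Step 3: tau = (C - D)/(n(n-1)/2) = (5 - 10)/15 = -0.333333.
Step 4: Exact two-sided p-value (enumerate n! = 720 permutations of y under H0): p = 0.469444.
Step 5: alpha = 0.1. fail to reject H0.

tau_b = -0.3333 (C=5, D=10), p = 0.469444, fail to reject H0.


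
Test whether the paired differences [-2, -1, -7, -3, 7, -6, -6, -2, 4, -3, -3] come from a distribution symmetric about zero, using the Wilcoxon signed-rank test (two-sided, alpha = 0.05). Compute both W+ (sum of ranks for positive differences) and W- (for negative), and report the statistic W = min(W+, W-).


Step 1: Drop any zero differences (none here) and take |d_i|.
|d| = [2, 1, 7, 3, 7, 6, 6, 2, 4, 3, 3]
Step 2: Midrank |d_i| (ties get averaged ranks).
ranks: |2|->2.5, |1|->1, |7|->10.5, |3|->5, |7|->10.5, |6|->8.5, |6|->8.5, |2|->2.5, |4|->7, |3|->5, |3|->5
Step 3: Attach original signs; sum ranks with positive sign and with negative sign.
W+ = 10.5 + 7 = 17.5
W- = 2.5 + 1 + 10.5 + 5 + 8.5 + 8.5 + 2.5 + 5 + 5 = 48.5
(Check: W+ + W- = 66 should equal n(n+1)/2 = 66.)
Step 4: Test statistic W = min(W+, W-) = 17.5.
Step 5: Ties in |d|, so use the tie-corrected normal approximation.
        E[W] = n(n+1)/4 = 11*12/4 = 33.
        Tie groups: |d|=2 (t=2), |d|=3 (t=3), |d|=6 (t=2), |d|=7 (t=2); sum(t^3 - t) = 42.
        Var[W] = n(n+1)(2n+1)/24 - sum(t^3-t)/48 = 3036/24 - 42/48 = 125.625.
        z = (W - E[W]) / sqrt(Var[W]) = (17.5 - 33) / 11.2083 = -1.3829.
        Two-sided p = 2*Phi(z) = 0.166693.
Step 6: alpha = 0.05. fail to reject H0.

W+ = 17.5, W- = 48.5, W = min = 17.5, p = 0.166693, fail to reject H0.


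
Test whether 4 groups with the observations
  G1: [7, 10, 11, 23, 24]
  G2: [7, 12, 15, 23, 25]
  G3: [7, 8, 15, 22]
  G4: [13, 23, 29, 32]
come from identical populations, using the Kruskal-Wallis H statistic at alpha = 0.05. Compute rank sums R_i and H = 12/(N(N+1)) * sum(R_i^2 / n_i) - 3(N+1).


Step 1: Combine all N = 18 observations and assign midranks.
sorted (value, group, rank): (7,G1,2), (7,G2,2), (7,G3,2), (8,G3,4), (10,G1,5), (11,G1,6), (12,G2,7), (13,G4,8), (15,G2,9.5), (15,G3,9.5), (22,G3,11), (23,G1,13), (23,G2,13), (23,G4,13), (24,G1,15), (25,G2,16), (29,G4,17), (32,G4,18)
Step 2: Sum ranks within each group.
R_1 = 41 (n_1 = 5)
R_2 = 47.5 (n_2 = 5)
R_3 = 26.5 (n_3 = 4)
R_4 = 56 (n_4 = 4)
Step 3: H = 12/(N(N+1)) * sum(R_i^2/n_i) - 3(N+1)
     = 12/(18*19) * (41^2/5 + 47.5^2/5 + 26.5^2/4 + 56^2/4) - 3*19
     = 0.035088 * 1747.01 - 57
     = 4.298684.
Step 4: Ties present; correction factor C = 1 - 54/(18^3 - 18) = 0.990712. Corrected H = 4.298684 / 0.990712 = 4.338984.
Step 5: Under H0, H ~ chi^2(3); p-value = 0.227110.
Step 6: alpha = 0.05. fail to reject H0.

H = 4.3390, df = 3, p = 0.227110, fail to reject H0.


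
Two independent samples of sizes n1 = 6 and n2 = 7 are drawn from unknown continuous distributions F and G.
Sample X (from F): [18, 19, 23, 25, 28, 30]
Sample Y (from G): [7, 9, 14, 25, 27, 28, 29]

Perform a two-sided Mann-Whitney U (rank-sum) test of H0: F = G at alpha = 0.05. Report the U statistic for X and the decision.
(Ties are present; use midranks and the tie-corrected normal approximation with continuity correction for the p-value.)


Step 1: Combine and sort all 13 observations; assign midranks.
sorted (value, group): (7,Y), (9,Y), (14,Y), (18,X), (19,X), (23,X), (25,X), (25,Y), (27,Y), (28,X), (28,Y), (29,Y), (30,X)
ranks: 7->1, 9->2, 14->3, 18->4, 19->5, 23->6, 25->7.5, 25->7.5, 27->9, 28->10.5, 28->10.5, 29->12, 30->13
Step 2: Rank sum for X: R1 = 4 + 5 + 6 + 7.5 + 10.5 + 13 = 46.
Step 3: U_X = R1 - n1(n1+1)/2 = 46 - 6*7/2 = 46 - 21 = 25.
       U_Y = n1*n2 - U_X = 42 - 25 = 17.
Step 4: Ties are present, so use the tie-corrected normal approximation (with continuity correction) for the p-value.
Step 5: p-value = 0.616104; compare to alpha = 0.05. fail to reject H0.

U_X = 25, p = 0.616104, fail to reject H0 at alpha = 0.05.


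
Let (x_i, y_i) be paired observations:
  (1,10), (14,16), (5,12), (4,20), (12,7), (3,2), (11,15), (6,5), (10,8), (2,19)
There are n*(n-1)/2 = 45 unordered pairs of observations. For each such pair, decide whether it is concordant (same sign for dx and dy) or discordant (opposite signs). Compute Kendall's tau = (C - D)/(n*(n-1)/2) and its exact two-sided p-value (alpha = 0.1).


Step 1: Enumerate the 45 unordered pairs (i,j) with i<j and classify each by sign(x_j-x_i) * sign(y_j-y_i).
  (1,2):dx=+13,dy=+6->C; (1,3):dx=+4,dy=+2->C; (1,4):dx=+3,dy=+10->C; (1,5):dx=+11,dy=-3->D
  (1,6):dx=+2,dy=-8->D; (1,7):dx=+10,dy=+5->C; (1,8):dx=+5,dy=-5->D; (1,9):dx=+9,dy=-2->D
  (1,10):dx=+1,dy=+9->C; (2,3):dx=-9,dy=-4->C; (2,4):dx=-10,dy=+4->D; (2,5):dx=-2,dy=-9->C
  (2,6):dx=-11,dy=-14->C; (2,7):dx=-3,dy=-1->C; (2,8):dx=-8,dy=-11->C; (2,9):dx=-4,dy=-8->C
  (2,10):dx=-12,dy=+3->D; (3,4):dx=-1,dy=+8->D; (3,5):dx=+7,dy=-5->D; (3,6):dx=-2,dy=-10->C
  (3,7):dx=+6,dy=+3->C; (3,8):dx=+1,dy=-7->D; (3,9):dx=+5,dy=-4->D; (3,10):dx=-3,dy=+7->D
  (4,5):dx=+8,dy=-13->D; (4,6):dx=-1,dy=-18->C; (4,7):dx=+7,dy=-5->D; (4,8):dx=+2,dy=-15->D
  (4,9):dx=+6,dy=-12->D; (4,10):dx=-2,dy=-1->C; (5,6):dx=-9,dy=-5->C; (5,7):dx=-1,dy=+8->D
  (5,8):dx=-6,dy=-2->C; (5,9):dx=-2,dy=+1->D; (5,10):dx=-10,dy=+12->D; (6,7):dx=+8,dy=+13->C
  (6,8):dx=+3,dy=+3->C; (6,9):dx=+7,dy=+6->C; (6,10):dx=-1,dy=+17->D; (7,8):dx=-5,dy=-10->C
  (7,9):dx=-1,dy=-7->C; (7,10):dx=-9,dy=+4->D; (8,9):dx=+4,dy=+3->C; (8,10):dx=-4,dy=+14->D
  (9,10):dx=-8,dy=+11->D
Step 2: C = 23, D = 22, total pairs = 45.
Step 3: tau = (C - D)/(n(n-1)/2) = (23 - 22)/45 = 0.022222.
Step 4: Exact two-sided p-value (enumerate n! = 3628800 permutations of y under H0): p = 1.000000.
Step 5: alpha = 0.1. fail to reject H0.

tau_b = 0.0222 (C=23, D=22), p = 1.000000, fail to reject H0.


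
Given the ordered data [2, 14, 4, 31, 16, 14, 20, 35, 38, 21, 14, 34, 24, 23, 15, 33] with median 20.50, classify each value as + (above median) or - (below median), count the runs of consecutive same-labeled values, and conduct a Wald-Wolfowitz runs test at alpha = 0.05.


Step 1: Compute median = 20.50; label A = above, B = below.
Labels in order: BBBABBBAAABAAABA  (n_A = 8, n_B = 8)
Step 2: Count runs R = 8.
Step 3: Under H0 (random ordering), E[R] = 2*n_A*n_B/(n_A+n_B) + 1 = 2*8*8/16 + 1 = 9.0000.
        Var[R] = 2*n_A*n_B*(2*n_A*n_B - n_A - n_B) / ((n_A+n_B)^2 * (n_A+n_B-1)) = 14336/3840 = 3.7333.
        SD[R] = 1.9322.
Step 4: Continuity-corrected z = (R + 0.5 - E[R]) / SD[R] = (8 + 0.5 - 9.0000) / 1.9322 = -0.2588.
Step 5: Two-sided p-value via normal approximation = 2*(1 - Phi(|z|)) = 0.795809.
Step 6: alpha = 0.05. fail to reject H0.

R = 8, z = -0.2588, p = 0.795809, fail to reject H0.


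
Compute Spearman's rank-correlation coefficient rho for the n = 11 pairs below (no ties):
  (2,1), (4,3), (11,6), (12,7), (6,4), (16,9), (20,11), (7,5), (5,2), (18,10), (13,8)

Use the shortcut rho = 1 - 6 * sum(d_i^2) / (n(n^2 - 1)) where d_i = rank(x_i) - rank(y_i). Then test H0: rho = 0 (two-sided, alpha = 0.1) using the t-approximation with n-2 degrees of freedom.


Step 1: Rank x and y separately (midranks; no ties here).
rank(x): 2->1, 4->2, 11->6, 12->7, 6->4, 16->9, 20->11, 7->5, 5->3, 18->10, 13->8
rank(y): 1->1, 3->3, 6->6, 7->7, 4->4, 9->9, 11->11, 5->5, 2->2, 10->10, 8->8
Step 2: d_i = R_x(i) - R_y(i); compute d_i^2.
  (1-1)^2=0, (2-3)^2=1, (6-6)^2=0, (7-7)^2=0, (4-4)^2=0, (9-9)^2=0, (11-11)^2=0, (5-5)^2=0, (3-2)^2=1, (10-10)^2=0, (8-8)^2=0
sum(d^2) = 2.
Step 3: rho = 1 - 6*2 / (11*(11^2 - 1)) = 1 - 12/1320 = 0.990909.
Step 4: Under H0, t = rho * sqrt((n-2)/(1-rho^2)) = 22.0966 ~ t(9).
Step 5: Two-sided p-value from the t-distribution with 9 df = 0.000000.
Step 6: alpha = 0.1. reject H0.

rho = 0.9909, p = 0.000000, reject H0 at alpha = 0.1.


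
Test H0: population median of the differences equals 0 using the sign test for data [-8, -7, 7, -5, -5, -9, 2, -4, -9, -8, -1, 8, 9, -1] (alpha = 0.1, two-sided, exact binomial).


Step 1: Discard zero differences. Original n = 14; n_eff = number of nonzero differences = 14.
Nonzero differences (with sign): -8, -7, +7, -5, -5, -9, +2, -4, -9, -8, -1, +8, +9, -1
Step 2: Count signs: positive = 4, negative = 10.
Step 3: Under H0: P(positive) = 0.5, so the number of positives S ~ Bin(14, 0.5).
Step 4: Two-sided exact p-value = sum of Bin(14,0.5) probabilities at or below the observed probability = 0.179565.
Step 5: alpha = 0.1. fail to reject H0.

n_eff = 14, pos = 4, neg = 10, p = 0.179565, fail to reject H0.


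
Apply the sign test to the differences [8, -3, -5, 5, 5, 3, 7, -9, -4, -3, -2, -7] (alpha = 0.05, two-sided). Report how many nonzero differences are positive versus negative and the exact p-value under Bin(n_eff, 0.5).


Step 1: Discard zero differences. Original n = 12; n_eff = number of nonzero differences = 12.
Nonzero differences (with sign): +8, -3, -5, +5, +5, +3, +7, -9, -4, -3, -2, -7
Step 2: Count signs: positive = 5, negative = 7.
Step 3: Under H0: P(positive) = 0.5, so the number of positives S ~ Bin(12, 0.5).
Step 4: Two-sided exact p-value = sum of Bin(12,0.5) probabilities at or below the observed probability = 0.774414.
Step 5: alpha = 0.05. fail to reject H0.

n_eff = 12, pos = 5, neg = 7, p = 0.774414, fail to reject H0.


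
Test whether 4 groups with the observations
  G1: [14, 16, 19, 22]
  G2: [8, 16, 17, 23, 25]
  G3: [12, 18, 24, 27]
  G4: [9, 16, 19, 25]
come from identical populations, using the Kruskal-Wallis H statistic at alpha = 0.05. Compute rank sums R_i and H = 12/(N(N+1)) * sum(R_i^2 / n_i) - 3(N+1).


Step 1: Combine all N = 17 observations and assign midranks.
sorted (value, group, rank): (8,G2,1), (9,G4,2), (12,G3,3), (14,G1,4), (16,G1,6), (16,G2,6), (16,G4,6), (17,G2,8), (18,G3,9), (19,G1,10.5), (19,G4,10.5), (22,G1,12), (23,G2,13), (24,G3,14), (25,G2,15.5), (25,G4,15.5), (27,G3,17)
Step 2: Sum ranks within each group.
R_1 = 32.5 (n_1 = 4)
R_2 = 43.5 (n_2 = 5)
R_3 = 43 (n_3 = 4)
R_4 = 34 (n_4 = 4)
Step 3: H = 12/(N(N+1)) * sum(R_i^2/n_i) - 3(N+1)
     = 12/(17*18) * (32.5^2/4 + 43.5^2/5 + 43^2/4 + 34^2/4) - 3*18
     = 0.039216 * 1393.76 - 54
     = 0.657353.
Step 4: Ties present; correction factor C = 1 - 36/(17^3 - 17) = 0.992647. Corrected H = 0.657353 / 0.992647 = 0.662222.
Step 5: Under H0, H ~ chi^2(3); p-value = 0.882052.
Step 6: alpha = 0.05. fail to reject H0.

H = 0.6622, df = 3, p = 0.882052, fail to reject H0.


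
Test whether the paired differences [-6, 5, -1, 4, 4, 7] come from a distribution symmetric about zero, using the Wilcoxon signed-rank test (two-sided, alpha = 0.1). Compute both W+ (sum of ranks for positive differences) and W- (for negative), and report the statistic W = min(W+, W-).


Step 1: Drop any zero differences (none here) and take |d_i|.
|d| = [6, 5, 1, 4, 4, 7]
Step 2: Midrank |d_i| (ties get averaged ranks).
ranks: |6|->5, |5|->4, |1|->1, |4|->2.5, |4|->2.5, |7|->6
Step 3: Attach original signs; sum ranks with positive sign and with negative sign.
W+ = 4 + 2.5 + 2.5 + 6 = 15
W- = 5 + 1 = 6
(Check: W+ + W- = 21 should equal n(n+1)/2 = 21.)
Step 4: Test statistic W = min(W+, W-) = 6.
Step 5: Ties in |d|, so use the tie-corrected normal approximation.
        E[W] = n(n+1)/4 = 6*7/4 = 10.5.
        Tie groups: |d|=4 (t=2); sum(t^3 - t) = 6.
        Var[W] = n(n+1)(2n+1)/24 - sum(t^3-t)/48 = 546/24 - 6/48 = 22.625.
        z = (W - E[W]) / sqrt(Var[W]) = (6 - 10.5) / 4.7566 = -0.9461.
        Two-sided p = 2*Phi(z) = 0.344118.
Step 6: alpha = 0.1. fail to reject H0.

W+ = 15, W- = 6, W = min = 6, p = 0.344118, fail to reject H0.


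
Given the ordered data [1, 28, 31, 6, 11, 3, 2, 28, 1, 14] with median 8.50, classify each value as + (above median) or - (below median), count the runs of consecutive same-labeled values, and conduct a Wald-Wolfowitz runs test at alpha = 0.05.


Step 1: Compute median = 8.50; label A = above, B = below.
Labels in order: BAABABBABA  (n_A = 5, n_B = 5)
Step 2: Count runs R = 8.
Step 3: Under H0 (random ordering), E[R] = 2*n_A*n_B/(n_A+n_B) + 1 = 2*5*5/10 + 1 = 6.0000.
        Var[R] = 2*n_A*n_B*(2*n_A*n_B - n_A - n_B) / ((n_A+n_B)^2 * (n_A+n_B-1)) = 2000/900 = 2.2222.
        SD[R] = 1.4907.
Step 4: Continuity-corrected z = (R - 0.5 - E[R]) / SD[R] = (8 - 0.5 - 6.0000) / 1.4907 = 1.0062.
Step 5: Two-sided p-value via normal approximation = 2*(1 - Phi(|z|)) = 0.314305.
Step 6: alpha = 0.05. fail to reject H0.

R = 8, z = 1.0062, p = 0.314305, fail to reject H0.
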